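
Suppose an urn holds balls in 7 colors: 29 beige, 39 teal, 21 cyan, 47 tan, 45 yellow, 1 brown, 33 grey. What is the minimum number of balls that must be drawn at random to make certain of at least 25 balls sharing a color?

Treat the 7 colors as pigeonholes.
In the worst case we take at most 24 of each color, but all 21 cyan and all 1 brown (fewer than 24), giving 24 + 24 + 21 + 24 + 24 + 1 + 24 = 142.
One more ball then forces some color to 25, so 142 + 1 = 143.

143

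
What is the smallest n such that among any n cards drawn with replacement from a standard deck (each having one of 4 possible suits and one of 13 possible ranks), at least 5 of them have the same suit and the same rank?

There are 4 × 13 = 52 (suit, rank) combinations acting as pigeonholes.
With 52 × 4 = 208 cards drawn with replacement from a standard deck we could place exactly 4 in each, with no (suit, rank) pair reaching 5.
One more forces some (suit, rank) pair to hold 5, so 208 + 1 = 209.

209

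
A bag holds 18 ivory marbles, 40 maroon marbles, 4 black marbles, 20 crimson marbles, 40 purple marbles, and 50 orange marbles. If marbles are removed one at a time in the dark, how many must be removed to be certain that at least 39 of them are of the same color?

157

Treat the 6 colors as pigeonholes.
In the worst case we take at most 38 of each color, but all 18 ivory, all 4 black, and all 20 crimson (fewer than 38), giving 18 + 38 + 4 + 20 + 38 + 38 = 156.
One more marble then forces some color to 39, so 156 + 1 = 157.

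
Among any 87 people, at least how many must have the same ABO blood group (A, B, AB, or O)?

The 87 people fall into 4 ABO blood groups.
If each of the 4 ABO blood groups held at most 21, the total would be at most 4 × 21 = 84 < 87, a contradiction.
So at least one holds ⌈87/4⌉ = 22.

22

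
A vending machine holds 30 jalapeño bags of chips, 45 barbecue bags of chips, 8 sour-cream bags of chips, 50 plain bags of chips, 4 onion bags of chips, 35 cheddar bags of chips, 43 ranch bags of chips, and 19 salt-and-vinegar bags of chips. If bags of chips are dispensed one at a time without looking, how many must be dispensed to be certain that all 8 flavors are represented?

231

The hardest flavor to obtain is onion: we could draw every other bag of chips first — 234 − 4 = 230 bags of chips — without a single onion one.
The next draw must be onion, so 230 + 1 = 231.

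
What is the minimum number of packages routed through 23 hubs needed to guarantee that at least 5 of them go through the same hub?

There are 23 hubs acting as pigeonholes.
With 23 × 4 = 92 packages we could place exactly 4 in each, with no class reaching 5.
One more forces some class to hold 5, so 92 + 1 = 93.

93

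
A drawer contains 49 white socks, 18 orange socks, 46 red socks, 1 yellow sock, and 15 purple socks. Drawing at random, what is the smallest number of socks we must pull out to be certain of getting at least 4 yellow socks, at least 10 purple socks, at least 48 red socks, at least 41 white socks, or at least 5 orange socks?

The worst case stops just short of every target: 40 white, 4 orange, all 46 red, all 1 yellow, 9 purple — 40 + 4 + 46 + 1 + 9 = 100 socks.
One more sock must push some color to its target, so 100 + 1 = 101.

101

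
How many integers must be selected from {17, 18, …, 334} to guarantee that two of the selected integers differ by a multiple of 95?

Group the integers by remainder mod 95; there are 95 residue classes, each nonempty in this range.
Choosing one from each class (95 integers) avoids any shared remainder.
One more choice must repeat a class, so two differ by a multiple of 95. Hence 95 + 1 = 96.

96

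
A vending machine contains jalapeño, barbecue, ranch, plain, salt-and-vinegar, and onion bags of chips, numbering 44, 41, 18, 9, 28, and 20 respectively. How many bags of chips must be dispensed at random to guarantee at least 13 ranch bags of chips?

The worst case draws every non-ranch bag of chips first: 44 + 41 + 9 + 28 + 20 = 142.
The next 13 draws are then forced to be ranch, giving 142 + 13 = 155.

155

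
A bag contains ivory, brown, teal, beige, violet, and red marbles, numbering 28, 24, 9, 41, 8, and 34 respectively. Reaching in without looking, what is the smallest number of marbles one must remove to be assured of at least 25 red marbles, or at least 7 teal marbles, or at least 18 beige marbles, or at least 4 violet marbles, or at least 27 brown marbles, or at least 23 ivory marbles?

Each of the 6 colors has its own threshold; avoid all of them simultaneously.
The worst case stops just short of every target: 22 ivory, all 24 brown, 6 teal, 17 beige, 3 violet, 24 red — 22 + 24 + 6 + 17 + 3 + 24 = 96 marbles.
One more marble must push some color to its target, so 96 + 1 = 97.

97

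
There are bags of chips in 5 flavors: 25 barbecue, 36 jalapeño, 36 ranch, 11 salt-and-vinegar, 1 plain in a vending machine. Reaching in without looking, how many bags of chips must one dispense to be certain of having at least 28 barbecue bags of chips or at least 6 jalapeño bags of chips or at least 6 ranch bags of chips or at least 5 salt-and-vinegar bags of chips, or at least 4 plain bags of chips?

41

Each of the 5 flavors has its own threshold; avoid all of them simultaneously.
The worst case stops just short of every target: all 25 barbecue, 5 jalapeño, 5 ranch, 4 salt-and-vinegar, all 1 plain — 25 + 5 + 5 + 4 + 1 = 40 bags of chips.
One more bag of chips must push some flavor to its target, so 40 + 1 = 41.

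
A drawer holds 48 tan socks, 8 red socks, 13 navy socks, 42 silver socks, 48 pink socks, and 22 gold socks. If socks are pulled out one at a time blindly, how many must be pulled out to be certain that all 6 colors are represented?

The hardest color to obtain is red: we could draw every other sock first — 181 − 8 = 173 socks — without a single red one.
The next draw must be red, so 173 + 1 = 174.

174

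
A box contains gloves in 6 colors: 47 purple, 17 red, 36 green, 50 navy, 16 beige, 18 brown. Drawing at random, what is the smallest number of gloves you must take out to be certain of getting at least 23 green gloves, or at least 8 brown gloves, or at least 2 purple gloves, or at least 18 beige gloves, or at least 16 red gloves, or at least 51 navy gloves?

112

The worst case stops just short of every target: 1 purple, 15 red, 22 green, 50 navy, all 16 beige, 7 brown — 1 + 15 + 22 + 50 + 16 + 7 = 111 gloves.
One more glove must push some color to its target, so 111 + 1 = 112.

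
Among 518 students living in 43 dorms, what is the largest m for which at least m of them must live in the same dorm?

If each of the 43 dorms held at most 12, the total would be at most 43 × 12 = 516 < 518, a contradiction.
So at least one holds ⌈518/43⌉ = 13.

13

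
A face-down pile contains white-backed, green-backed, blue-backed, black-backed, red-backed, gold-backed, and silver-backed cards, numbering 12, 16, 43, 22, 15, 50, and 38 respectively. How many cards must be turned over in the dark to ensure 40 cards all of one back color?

Treat the 7 back colors as pigeonholes.
In the worst case we take at most 39 of each back color, but all 12 white-backed, all 16 green-backed, all 22 black-backed, all 15 red-backed, and all 38 silver-backed (fewer than 39), giving 12 + 16 + 39 + 22 + 15 + 39 + 38 = 181.
One more card then forces some back color to 40, so 181 + 1 = 182.

182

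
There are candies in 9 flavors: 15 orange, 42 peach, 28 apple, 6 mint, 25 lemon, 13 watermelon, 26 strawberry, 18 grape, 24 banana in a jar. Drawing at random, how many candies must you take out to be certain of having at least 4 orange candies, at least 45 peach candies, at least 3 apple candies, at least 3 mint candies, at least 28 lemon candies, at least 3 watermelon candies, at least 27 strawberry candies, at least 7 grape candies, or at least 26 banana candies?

133

Each of the 9 flavors has its own threshold; avoid all of them simultaneously.
The worst case stops just short of every target: 3 orange, all 42 peach, 2 apple, 2 mint, all 25 lemon, 2 watermelon, 26 strawberry, 6 grape, all 24 banana — 3 + 42 + 2 + 2 + 25 + 2 + 26 + 6 + 24 = 132 candies.
One more candy must push some flavor to its target, so 132 + 1 = 133.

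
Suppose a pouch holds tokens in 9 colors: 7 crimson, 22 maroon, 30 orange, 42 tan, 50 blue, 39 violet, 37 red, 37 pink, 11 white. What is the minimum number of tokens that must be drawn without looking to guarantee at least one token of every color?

269

The hardest color to obtain is crimson: we could draw every other token first — 275 − 7 = 268 tokens — without a single crimson one.
The next draw must be crimson, so 268 + 1 = 269.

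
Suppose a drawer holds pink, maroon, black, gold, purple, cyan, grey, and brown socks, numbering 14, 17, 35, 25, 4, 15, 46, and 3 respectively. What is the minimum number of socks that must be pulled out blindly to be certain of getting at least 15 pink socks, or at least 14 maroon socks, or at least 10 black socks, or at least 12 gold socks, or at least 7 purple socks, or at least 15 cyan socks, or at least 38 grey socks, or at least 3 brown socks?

105

Each of the 8 colors has its own threshold; avoid all of them simultaneously.
The worst case stops just short of every target: 14 pink, 13 maroon, 9 black, 11 gold, all 4 purple, 14 cyan, 37 grey, 2 brown — 14 + 13 + 9 + 11 + 4 + 14 + 37 + 2 = 104 socks.
One more sock must push some color to its target, so 104 + 1 = 105.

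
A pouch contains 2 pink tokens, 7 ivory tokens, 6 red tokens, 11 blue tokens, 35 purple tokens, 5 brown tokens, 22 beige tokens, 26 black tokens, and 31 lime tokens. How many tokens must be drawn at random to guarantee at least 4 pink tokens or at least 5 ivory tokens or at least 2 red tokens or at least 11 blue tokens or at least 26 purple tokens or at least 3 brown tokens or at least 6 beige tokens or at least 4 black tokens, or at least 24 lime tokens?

76

The worst case stops just short of every target: all 2 pink, 4 ivory, 1 red, 10 blue, 25 purple, 2 brown, 5 beige, 3 black, 23 lime — 2 + 4 + 1 + 10 + 25 + 2 + 5 + 3 + 23 = 75 tokens.
One more token must push some color to its target, so 75 + 1 = 76.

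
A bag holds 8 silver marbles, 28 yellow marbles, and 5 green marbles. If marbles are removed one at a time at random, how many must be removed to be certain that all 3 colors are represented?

The hardest color to obtain is green: we could draw every other marble first — 41 − 5 = 36 marbles — without a single green one.
The next draw must be green, so 36 + 1 = 37.

37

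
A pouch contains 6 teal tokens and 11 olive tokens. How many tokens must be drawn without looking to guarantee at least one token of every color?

12

The hardest color to obtain is teal: we could draw every other token first — 17 − 6 = 11 tokens — without a single teal one.
The next draw must be teal, so 11 + 1 = 12.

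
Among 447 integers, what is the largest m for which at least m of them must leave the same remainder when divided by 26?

If each of the 26 residue classes modulo 26 held at most 17, the total would be at most 26 × 17 = 442 < 447, a contradiction.
So at least one holds ⌈447/26⌉ = 18.

18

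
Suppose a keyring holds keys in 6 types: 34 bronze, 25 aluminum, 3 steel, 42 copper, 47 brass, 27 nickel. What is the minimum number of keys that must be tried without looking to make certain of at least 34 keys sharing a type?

155

Treat the 6 types as pigeonholes.
In the worst case we take at most 33 of each type, but all 25 aluminum, all 3 steel, and all 27 nickel (fewer than 33), giving 33 + 25 + 3 + 33 + 33 + 27 = 154.
One more key then forces some type to 34, so 154 + 1 = 155.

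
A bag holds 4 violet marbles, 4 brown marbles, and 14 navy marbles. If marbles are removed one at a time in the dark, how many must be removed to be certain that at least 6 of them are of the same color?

14

In the worst case we take at most 5 of each color, but all 4 violet and all 4 brown (fewer than 5), giving 4 + 4 + 5 = 13.
One more marble then forces some color to 6, so 13 + 1 = 14.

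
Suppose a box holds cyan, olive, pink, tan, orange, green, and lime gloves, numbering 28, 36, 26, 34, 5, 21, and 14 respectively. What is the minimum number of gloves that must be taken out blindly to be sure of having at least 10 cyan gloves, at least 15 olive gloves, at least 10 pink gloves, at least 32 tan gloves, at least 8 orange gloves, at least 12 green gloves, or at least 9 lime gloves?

88

The worst case stops just short of every target: 9 cyan, 14 olive, 9 pink, 31 tan, all 5 orange, 11 green, 8 lime — 9 + 14 + 9 + 31 + 5 + 11 + 8 = 87 gloves.
One more glove must push some color to its target, so 87 + 1 = 88.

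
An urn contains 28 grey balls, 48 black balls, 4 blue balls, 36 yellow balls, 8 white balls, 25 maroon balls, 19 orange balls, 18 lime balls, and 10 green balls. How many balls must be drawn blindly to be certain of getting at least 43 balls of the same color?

191

Treat the 9 colors as pigeonholes.
In the worst case we take at most 42 of each color, but all 28 grey, all 4 blue, all 36 yellow, all 8 white, all 25 maroon, all 19 orange, all 18 lime, and all 10 green (fewer than 42), giving 28 + 42 + 4 + 36 + 8 + 25 + 19 + 18 + 10 = 190.
One more ball then forces some color to 43, so 190 + 1 = 191.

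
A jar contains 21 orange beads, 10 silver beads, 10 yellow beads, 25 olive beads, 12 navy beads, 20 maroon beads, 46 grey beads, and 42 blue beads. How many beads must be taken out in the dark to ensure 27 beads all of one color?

151

Treat the 8 colors as pigeonholes.
In the worst case we take at most 26 of each color, but all 21 orange, all 10 silver, all 10 yellow, all 25 olive, all 12 navy, and all 20 maroon (fewer than 26), giving 21 + 10 + 10 + 25 + 12 + 20 + 26 + 26 = 150.
One more bead then forces some color to 27, so 150 + 1 = 151.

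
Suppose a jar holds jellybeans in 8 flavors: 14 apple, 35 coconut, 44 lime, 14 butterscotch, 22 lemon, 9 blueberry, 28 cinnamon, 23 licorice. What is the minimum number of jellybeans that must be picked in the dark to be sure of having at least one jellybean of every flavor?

The hardest flavor to obtain is blueberry: we could draw every other jellybean first — 189 − 9 = 180 jellybeans — without a single blueberry one.
The next draw must be blueberry, so 180 + 1 = 181.

181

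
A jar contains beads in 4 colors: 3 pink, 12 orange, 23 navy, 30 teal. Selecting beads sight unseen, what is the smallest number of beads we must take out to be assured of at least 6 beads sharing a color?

In the worst case we take at most 5 of each color, but all 3 pink (fewer than 5), giving 3 + 5 + 5 + 5 = 18.
One more bead then forces some color to 6, so 18 + 1 = 19.

19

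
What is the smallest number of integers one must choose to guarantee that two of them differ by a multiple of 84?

85

Two integers differ by a multiple of 84 exactly when they share a remainder mod 84.
There are 84 residue classes mod 84, so 84 integers can all lie in distinct classes.
One more integer must repeat a residue, giving a difference divisible by 84. So n = 84 + 1 = 85.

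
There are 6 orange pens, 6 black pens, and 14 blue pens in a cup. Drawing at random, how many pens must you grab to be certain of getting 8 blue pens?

To avoid blue pens as long as possible, exhaust the other 2 ink colors first.
The worst case draws every non-blue pen first: 6 + 6 = 12.
The next 8 draws are then forced to be blue, giving 12 + 8 = 20.

20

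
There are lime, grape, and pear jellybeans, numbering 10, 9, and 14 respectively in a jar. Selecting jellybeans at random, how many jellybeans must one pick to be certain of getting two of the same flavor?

4

The worst case takes 1 jellybean of each flavor without reaching 2 of any: 3 × 1 = 3.
The next jellybean must bring some flavor to 2, so 3 + 1 = 4.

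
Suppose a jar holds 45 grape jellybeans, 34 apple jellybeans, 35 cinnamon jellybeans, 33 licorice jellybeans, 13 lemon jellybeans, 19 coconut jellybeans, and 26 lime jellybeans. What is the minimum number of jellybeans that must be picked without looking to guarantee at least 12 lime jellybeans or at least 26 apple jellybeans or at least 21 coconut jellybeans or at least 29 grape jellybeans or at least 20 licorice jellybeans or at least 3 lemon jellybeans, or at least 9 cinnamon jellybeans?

113

The worst case stops just short of every target: 28 grape, 25 apple, 8 cinnamon, 19 licorice, 2 lemon, all 19 coconut, 11 lime — 28 + 25 + 8 + 19 + 2 + 19 + 11 = 112 jellybeans.
One more jellybean must push some flavor to its target, so 112 + 1 = 113.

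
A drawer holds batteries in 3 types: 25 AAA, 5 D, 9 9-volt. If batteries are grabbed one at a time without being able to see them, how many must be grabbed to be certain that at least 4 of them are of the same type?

The worst case takes 3 batteries of each type without reaching 4 of any: 3 × 3 = 9.
The next battery must bring some type to 4, so 9 + 1 = 10.

10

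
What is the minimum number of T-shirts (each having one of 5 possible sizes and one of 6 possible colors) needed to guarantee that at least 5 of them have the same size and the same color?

There are 5 × 6 = 30 (size, color) combinations acting as pigeonholes.
With 30 × 4 = 120 T-shirts we could place exactly 4 in each, with no (size, color) pair reaching 5.
One more forces some (size, color) pair to hold 5, so 120 + 1 = 121.

121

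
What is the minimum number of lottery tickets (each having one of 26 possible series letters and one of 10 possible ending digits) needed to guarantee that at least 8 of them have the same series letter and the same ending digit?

1821

There are 26 × 10 = 260 (series letter, ending digit) combinations acting as pigeonholes.
With 260 × 7 = 1820 lottery tickets we could place exactly 7 in each, with no (series letter, ending digit) pair reaching 8.
One more forces some (series letter, ending digit) pair to hold 8, so 1820 + 1 = 1821.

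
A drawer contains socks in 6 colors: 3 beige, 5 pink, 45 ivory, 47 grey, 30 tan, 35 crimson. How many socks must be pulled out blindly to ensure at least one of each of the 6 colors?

163

The hardest color to obtain is beige: we could draw every other sock first — 165 − 3 = 162 socks — without a single beige one.
The next draw must be beige, so 162 + 1 = 163.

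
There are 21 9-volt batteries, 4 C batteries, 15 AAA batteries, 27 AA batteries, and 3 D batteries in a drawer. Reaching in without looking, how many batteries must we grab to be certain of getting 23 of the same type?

In the worst case we take at most 22 of each type, but all 21 9-volt, all 4 C, all 15 AAA, and all 3 D (fewer than 22), giving 21 + 4 + 15 + 22 + 3 = 65.
One more battery then forces some type to 23, so 65 + 1 = 66.

66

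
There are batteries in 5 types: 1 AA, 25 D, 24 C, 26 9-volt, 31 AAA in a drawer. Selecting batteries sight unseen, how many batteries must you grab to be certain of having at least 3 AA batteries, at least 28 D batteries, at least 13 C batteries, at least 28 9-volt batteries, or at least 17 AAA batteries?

81

The worst case stops just short of every target: all 1 AA, all 25 D, 12 C, all 26 9-volt, 16 AAA — 1 + 25 + 12 + 26 + 16 = 80 batteries.
One more battery must push some type to its target, so 80 + 1 = 81.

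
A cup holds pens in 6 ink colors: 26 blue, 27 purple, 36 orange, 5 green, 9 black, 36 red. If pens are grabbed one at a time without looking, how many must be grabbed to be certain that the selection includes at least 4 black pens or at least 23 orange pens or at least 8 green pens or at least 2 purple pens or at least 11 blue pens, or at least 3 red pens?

Each of the 6 ink colors has its own threshold; avoid all of them simultaneously.
The worst case stops just short of every target: 10 blue, 1 purple, 22 orange, all 5 green, 3 black, 2 red — 10 + 1 + 22 + 5 + 3 + 2 = 43 pens.
One more pen must push some ink color to its target, so 43 + 1 = 44.

44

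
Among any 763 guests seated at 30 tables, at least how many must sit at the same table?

If each of the 30 tables held at most 25, the total would be at most 30 × 25 = 750 < 763, a contradiction.
So at least one holds ⌈763/30⌉ = 26.

26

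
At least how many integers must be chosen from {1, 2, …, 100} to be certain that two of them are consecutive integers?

Partition {1, …, 100} into 50 pairs: {1,2}, {3,4}, …, {99,100}.
Choosing 50 integers — say the 50 even numbers 2, 4, …, 100 — takes one from each pair and avoids the property.
Choosing 51 forces two into the same pair by pigeonhole, and those are consecutive. So 51.

51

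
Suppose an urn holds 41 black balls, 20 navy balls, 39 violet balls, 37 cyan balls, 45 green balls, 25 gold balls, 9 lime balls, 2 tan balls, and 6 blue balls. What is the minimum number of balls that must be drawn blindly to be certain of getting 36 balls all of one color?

203

In the worst case we take at most 35 of each color, but all 20 navy, all 25 gold, all 9 lime, all 2 tan, and all 6 blue (fewer than 35), giving 35 + 20 + 35 + 35 + 35 + 25 + 9 + 2 + 6 = 202.
One more ball then forces some color to 36, so 202 + 1 = 203.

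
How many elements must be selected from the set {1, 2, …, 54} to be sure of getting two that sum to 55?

Partition {1, …, 54} into 27 pairs: {1,54}, {2,53}, …, {27,28}.
Choosing 27 integers — say the integers 1 through 27 — takes one from each pair and avoids the property.
Choosing 28 forces two into the same pair by pigeonhole, and those sum to 55. So 28.

28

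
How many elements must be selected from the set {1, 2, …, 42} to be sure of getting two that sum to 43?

22

Partition {1, …, 42} into 21 pairs: {1,42}, {2,41}, …, {21,22}.
Choosing 21 integers — say the integers 1 through 21 — takes one from each pair and avoids the property.
Choosing 22 forces two into the same pair by pigeonhole, and those sum to 43. So 22.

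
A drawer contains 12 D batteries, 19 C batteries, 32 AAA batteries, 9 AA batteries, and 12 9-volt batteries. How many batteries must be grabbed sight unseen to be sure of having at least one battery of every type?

The hardest type to obtain is AA: we could draw every other battery first — 84 − 9 = 75 batteries — without a single AA one.
The next draw must be AA, so 75 + 1 = 76.

76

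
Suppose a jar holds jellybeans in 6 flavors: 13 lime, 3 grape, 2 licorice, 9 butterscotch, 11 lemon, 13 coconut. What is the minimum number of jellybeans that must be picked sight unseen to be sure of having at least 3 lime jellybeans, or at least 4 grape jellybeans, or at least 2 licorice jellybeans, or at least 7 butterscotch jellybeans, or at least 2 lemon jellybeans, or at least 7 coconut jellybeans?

20

The worst case stops just short of every target: 2 lime, 3 grape, 1 licorice, 6 butterscotch, 1 lemon, 6 coconut — 2 + 3 + 1 + 6 + 1 + 6 = 19 jellybeans.
One more jellybean must push some flavor to its target, so 19 + 1 = 20.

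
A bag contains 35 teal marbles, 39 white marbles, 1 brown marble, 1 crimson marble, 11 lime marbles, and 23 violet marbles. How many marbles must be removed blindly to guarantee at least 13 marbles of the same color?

50

In the worst case we take at most 12 of each color, but all 1 brown, all 1 crimson, and all 11 lime (fewer than 12), giving 12 + 12 + 1 + 1 + 11 + 12 = 49.
One more marble then forces some color to 13, so 49 + 1 = 50.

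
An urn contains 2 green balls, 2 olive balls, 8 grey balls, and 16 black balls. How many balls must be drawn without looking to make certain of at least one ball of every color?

27

The hardest color to obtain is green: we could draw every other ball first — 28 − 2 = 26 balls — without a single green one.
The next draw must be green, so 26 + 1 = 27.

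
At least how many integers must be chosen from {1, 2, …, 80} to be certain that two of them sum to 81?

Partition {1, …, 80} into 40 pairs: {1,80}, {2,79}, …, {40,41}.
Choosing 40 integers — say the integers 1 through 40 — takes one from each pair and avoids the property.
Choosing 41 forces two into the same pair by pigeonhole, and those sum to 81. So 41.

41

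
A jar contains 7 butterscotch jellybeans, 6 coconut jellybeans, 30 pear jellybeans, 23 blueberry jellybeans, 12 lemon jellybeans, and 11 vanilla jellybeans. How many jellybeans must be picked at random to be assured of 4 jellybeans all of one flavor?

The worst case takes 3 jellybeans of each flavor without reaching 4 of any: 6 × 3 = 18.
The next jellybean must bring some flavor to 4, so 18 + 1 = 19.

19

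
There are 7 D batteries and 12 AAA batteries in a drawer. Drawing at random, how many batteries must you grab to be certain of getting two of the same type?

Treat the 2 types as pigeonholes.
The worst case takes 1 battery of each type without reaching 2 of any: 2 × 1 = 2.
The next battery must bring some type to 2, so 2 + 1 = 3.

3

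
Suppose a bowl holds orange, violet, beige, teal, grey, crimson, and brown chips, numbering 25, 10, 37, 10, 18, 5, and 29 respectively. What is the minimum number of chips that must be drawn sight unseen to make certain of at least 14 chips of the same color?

Treat the 7 colors as pigeonholes.
In the worst case we take at most 13 of each color, but all 10 violet, all 10 teal, and all 5 crimson (fewer than 13), giving 13 + 10 + 13 + 10 + 13 + 5 + 13 = 77.
One more chip then forces some color to 14, so 77 + 1 = 78.

78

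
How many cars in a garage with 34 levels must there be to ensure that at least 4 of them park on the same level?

There are 34 levels acting as pigeonholes.
With 34 × 3 = 102 cars we could place exactly 3 in each, with no class reaching 4.
One more forces some class to hold 4, so 102 + 1 = 103.

103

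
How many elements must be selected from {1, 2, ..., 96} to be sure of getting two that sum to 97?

49

Partition {1, …, 96} into 48 pairs: {1,96}, {2,95}, …, {48,49}.
Choosing 48 integers — say the integers 1 through 48 — takes one from each pair and avoids the property.
Choosing 49 forces two into the same pair by pigeonhole, and those sum to 97. So 49.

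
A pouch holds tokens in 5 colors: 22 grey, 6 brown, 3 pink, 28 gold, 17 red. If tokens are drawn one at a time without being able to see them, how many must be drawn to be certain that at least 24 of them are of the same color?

In the worst case we take at most 23 of each color, but all 22 grey, all 6 brown, all 3 pink, and all 17 red (fewer than 23), giving 22 + 6 + 3 + 23 + 17 = 71.
One more token then forces some color to 24, so 71 + 1 = 72.

72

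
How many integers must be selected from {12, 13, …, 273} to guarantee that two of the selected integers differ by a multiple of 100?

101

Group the integers by remainder mod 100; there are 100 residue classes, each nonempty in this range.
Choosing one from each class (100 integers) avoids any shared remainder.
One more choice must repeat a class, so two differ by a multiple of 100. Hence 100 + 1 = 101.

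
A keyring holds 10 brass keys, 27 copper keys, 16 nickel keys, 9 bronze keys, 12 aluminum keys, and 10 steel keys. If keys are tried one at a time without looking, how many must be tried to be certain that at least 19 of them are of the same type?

In the worst case we take at most 18 of each type, but all 10 brass, all 16 nickel, all 9 bronze, all 12 aluminum, and all 10 steel (fewer than 18), giving 10 + 18 + 16 + 9 + 12 + 10 = 75.
One more key then forces some type to 19, so 75 + 1 = 76.

76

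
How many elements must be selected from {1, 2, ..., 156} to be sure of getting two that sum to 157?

79

Partition {1, …, 156} into 78 pairs: {1,156}, {2,155}, …, {78,79}.
Choosing 78 integers — say the integers 1 through 78 — takes one from each pair and avoids the property.
Choosing 79 forces two into the same pair by pigeonhole, and those sum to 157. So 79.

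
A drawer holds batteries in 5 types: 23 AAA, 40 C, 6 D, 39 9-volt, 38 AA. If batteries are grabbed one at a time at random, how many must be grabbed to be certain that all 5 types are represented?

The hardest type to obtain is D: we could draw every other battery first — 146 − 6 = 140 batteries — without a single D one.
The next draw must be D, so 140 + 1 = 141.

141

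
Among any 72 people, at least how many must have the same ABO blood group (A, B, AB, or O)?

18

If each of the 4 ABO blood groups held at most 17, the total would be at most 4 × 17 = 68 < 72, a contradiction.
So at least one holds ⌈72/4⌉ = 18.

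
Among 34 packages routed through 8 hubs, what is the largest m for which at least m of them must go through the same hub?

5

The 34 packages fall into 8 hubs.
If each of the 8 hubs held at most 4, the total would be at most 8 × 4 = 32 < 34, a contradiction.
So at least one holds ⌈34/8⌉ = 5.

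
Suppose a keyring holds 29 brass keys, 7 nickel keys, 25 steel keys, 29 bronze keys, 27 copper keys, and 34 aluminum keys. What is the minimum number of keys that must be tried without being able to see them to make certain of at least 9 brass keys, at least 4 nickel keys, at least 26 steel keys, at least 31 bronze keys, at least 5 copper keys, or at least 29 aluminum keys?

The worst case stops just short of every target: 8 brass, 3 nickel, 25 steel, all 29 bronze, 4 copper, 28 aluminum — 8 + 3 + 25 + 29 + 4 + 28 = 97 keys.
One more key must push some type to its target, so 97 + 1 = 98.

98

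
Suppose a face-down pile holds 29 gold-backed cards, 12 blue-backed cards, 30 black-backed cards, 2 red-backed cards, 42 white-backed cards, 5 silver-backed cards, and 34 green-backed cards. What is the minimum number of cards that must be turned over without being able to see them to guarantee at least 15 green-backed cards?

135

The worst case draws every non-green-backed card first: 29 + 12 + 30 + 2 + 42 + 5 = 120.
The next 15 draws are then forced to be green-backed, giving 120 + 15 = 135.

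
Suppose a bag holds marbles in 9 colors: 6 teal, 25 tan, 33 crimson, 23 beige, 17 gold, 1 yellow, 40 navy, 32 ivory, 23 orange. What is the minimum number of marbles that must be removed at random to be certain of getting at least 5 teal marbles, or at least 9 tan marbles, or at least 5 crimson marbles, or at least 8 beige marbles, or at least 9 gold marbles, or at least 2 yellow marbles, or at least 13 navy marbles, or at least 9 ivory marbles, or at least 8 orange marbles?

The worst case stops just short of every target: 4 teal, 8 tan, 4 crimson, 7 beige, 8 gold, 1 yellow, 12 navy, 8 ivory, 7 orange — 4 + 8 + 4 + 7 + 8 + 1 + 12 + 8 + 7 = 59 marbles.
One more marble must push some color to its target, so 59 + 1 = 60.

60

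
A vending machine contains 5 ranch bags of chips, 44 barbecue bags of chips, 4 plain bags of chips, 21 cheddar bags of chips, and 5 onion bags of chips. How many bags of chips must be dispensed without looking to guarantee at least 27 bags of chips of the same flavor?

62

In the worst case we take at most 26 of each flavor, but all 5 ranch, all 4 plain, all 21 cheddar, and all 5 onion (fewer than 26), giving 5 + 26 + 4 + 21 + 5 = 61.
One more bag of chips then forces some flavor to 27, so 61 + 1 = 62.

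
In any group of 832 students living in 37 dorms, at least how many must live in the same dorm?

23

If each of the 37 dorms held at most 22, the total would be at most 37 × 22 = 814 < 832, a contradiction.
So at least one holds ⌈832/37⌉ = 23.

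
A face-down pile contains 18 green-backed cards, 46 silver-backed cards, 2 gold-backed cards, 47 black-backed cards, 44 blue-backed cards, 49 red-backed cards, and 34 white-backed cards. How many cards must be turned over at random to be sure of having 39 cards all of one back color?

In the worst case we take at most 38 of each back color, but all 18 green-backed, all 2 gold-backed, and all 34 white-backed (fewer than 38), giving 18 + 38 + 2 + 38 + 38 + 38 + 34 = 206.
One more card then forces some back color to 39, so 206 + 1 = 207.

207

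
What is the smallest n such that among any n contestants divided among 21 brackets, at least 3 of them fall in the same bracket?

43

There are 21 brackets acting as pigeonholes.
With 21 × 2 = 42 contestants we could place exactly 2 in each, with no class reaching 3.
One more forces some class to hold 3, so 42 + 1 = 43.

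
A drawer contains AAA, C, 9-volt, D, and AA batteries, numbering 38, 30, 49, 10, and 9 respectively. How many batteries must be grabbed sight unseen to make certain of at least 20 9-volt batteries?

To avoid 9-volt batteries as long as possible, exhaust the other 4 types first.
The worst case draws every non-9-volt battery first: 38 + 30 + 10 + 9 = 87.
The next 20 draws are then forced to be 9-volt, giving 87 + 20 = 107.

107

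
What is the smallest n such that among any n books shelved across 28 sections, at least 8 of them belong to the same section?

There are 28 sections acting as pigeonholes.
With 28 × 7 = 196 books we could place exactly 7 in each, with no class reaching 8.
One more forces some class to hold 8, so 196 + 1 = 197.

197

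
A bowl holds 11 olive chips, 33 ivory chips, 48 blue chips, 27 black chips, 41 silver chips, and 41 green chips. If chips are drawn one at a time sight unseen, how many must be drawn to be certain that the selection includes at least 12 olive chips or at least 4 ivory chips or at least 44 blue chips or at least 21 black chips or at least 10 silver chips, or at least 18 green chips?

104

Each of the 6 colors has its own threshold; avoid all of them simultaneously.
The worst case stops just short of every target: 11 olive, 3 ivory, 43 blue, 20 black, 9 silver, 17 green — 11 + 3 + 43 + 20 + 9 + 17 = 103 chips.
One more chip must push some color to its target, so 103 + 1 = 104.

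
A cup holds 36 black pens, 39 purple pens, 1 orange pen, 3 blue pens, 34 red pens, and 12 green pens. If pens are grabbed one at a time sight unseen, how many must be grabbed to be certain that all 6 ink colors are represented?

The hardest ink color to obtain is orange: we could draw every other pen first — 125 − 1 = 124 pens — without a single orange one.
The next draw must be orange, so 124 + 1 = 125.

125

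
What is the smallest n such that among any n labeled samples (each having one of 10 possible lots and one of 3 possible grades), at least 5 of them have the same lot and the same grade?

121

There are 10 × 3 = 30 (lot, grade) combinations acting as pigeonholes.
With 30 × 4 = 120 labeled samples we could place exactly 4 in each, with no (lot, grade) pair reaching 5.
One more forces some (lot, grade) pair to hold 5, so 120 + 1 = 121.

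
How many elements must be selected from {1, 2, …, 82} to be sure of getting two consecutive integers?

Partition {1, …, 82} into 41 pairs: {1,2}, {3,4}, …, {81,82}.
Choosing 41 integers — say the 41 even numbers 2, 4, …, 82 — takes one from each pair and avoids the property.
Choosing 42 forces two into the same pair by pigeonhole, and those are consecutive. So 42.

42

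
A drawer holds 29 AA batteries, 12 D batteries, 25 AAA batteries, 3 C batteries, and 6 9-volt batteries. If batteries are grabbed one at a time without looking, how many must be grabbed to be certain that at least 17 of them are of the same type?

54

In the worst case we take at most 16 of each type, but all 12 D, all 3 C, and all 6 9-volt (fewer than 16), giving 16 + 12 + 16 + 3 + 6 = 53.
One more battery then forces some type to 17, so 53 + 1 = 54.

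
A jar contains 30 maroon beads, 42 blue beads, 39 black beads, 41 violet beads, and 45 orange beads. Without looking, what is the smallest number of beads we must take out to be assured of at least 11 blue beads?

166

To avoid blue beads as long as possible, exhaust the other 4 colors first.
The worst case draws every non-blue bead first: 30 + 39 + 41 + 45 = 155.
The next 11 draws are then forced to be blue, giving 155 + 11 = 166.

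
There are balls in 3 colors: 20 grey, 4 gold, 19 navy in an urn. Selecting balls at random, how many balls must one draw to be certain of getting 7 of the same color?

17

Treat the 3 colors as pigeonholes.
In the worst case we take at most 6 of each color, but all 4 gold (fewer than 6), giving 6 + 4 + 6 = 16.
One more ball then forces some color to 7, so 16 + 1 = 17.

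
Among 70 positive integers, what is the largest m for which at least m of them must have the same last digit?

The 70 positive integers fall into 10 possible last digits.
If each of the 10 possible last digits held at most 6, the total would be at most 10 × 6 = 60 < 70, a contradiction.
So at least one holds ⌈70/10⌉ = 7.

7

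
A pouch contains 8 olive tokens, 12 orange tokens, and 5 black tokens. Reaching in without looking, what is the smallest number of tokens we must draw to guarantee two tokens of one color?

Treat the 3 colors as pigeonholes.
The worst case takes 1 token of each color without reaching 2 of any: 3 × 1 = 3.
The next token must bring some color to 2, so 3 + 1 = 4.

4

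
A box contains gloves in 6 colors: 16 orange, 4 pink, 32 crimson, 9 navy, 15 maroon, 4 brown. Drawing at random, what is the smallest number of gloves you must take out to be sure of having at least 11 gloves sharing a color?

48

Treat the 6 colors as pigeonholes.
In the worst case we take at most 10 of each color, but all 4 pink, all 9 navy, and all 4 brown (fewer than 10), giving 10 + 4 + 10 + 9 + 10 + 4 = 47.
One more glove then forces some color to 11, so 47 + 1 = 48.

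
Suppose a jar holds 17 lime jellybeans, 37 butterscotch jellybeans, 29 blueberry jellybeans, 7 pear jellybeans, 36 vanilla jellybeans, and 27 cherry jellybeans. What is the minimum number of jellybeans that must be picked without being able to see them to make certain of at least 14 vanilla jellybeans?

131

To avoid vanilla jellybeans as long as possible, exhaust the other 5 flavors first.
The worst case draws every non-vanilla jellybean first: 17 + 37 + 29 + 7 + 27 = 117.
The next 14 draws are then forced to be vanilla, giving 117 + 14 = 131.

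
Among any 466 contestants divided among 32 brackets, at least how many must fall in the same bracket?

15

If each of the 32 brackets held at most 14, the total would be at most 32 × 14 = 448 < 466, a contradiction.
So at least one holds ⌈466/32⌉ = 15.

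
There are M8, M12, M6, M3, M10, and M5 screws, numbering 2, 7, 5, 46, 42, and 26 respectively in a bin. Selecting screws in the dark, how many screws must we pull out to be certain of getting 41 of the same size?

121

In the worst case we take at most 40 of each size, but all 2 M8, all 7 M12, all 5 M6, and all 26 M5 (fewer than 40), giving 2 + 7 + 5 + 40 + 40 + 26 = 120.
One more screw then forces some size to 41, so 120 + 1 = 121.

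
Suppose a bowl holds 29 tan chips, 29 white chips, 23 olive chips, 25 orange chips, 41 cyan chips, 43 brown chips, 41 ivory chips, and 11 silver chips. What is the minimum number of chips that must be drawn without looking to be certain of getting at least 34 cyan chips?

235

To avoid cyan chips as long as possible, exhaust the other 7 colors first.
The worst case draws every non-cyan chip first: 29 + 29 + 23 + 25 + 43 + 41 + 11 = 201.
The next 34 draws are then forced to be cyan, giving 201 + 34 = 235.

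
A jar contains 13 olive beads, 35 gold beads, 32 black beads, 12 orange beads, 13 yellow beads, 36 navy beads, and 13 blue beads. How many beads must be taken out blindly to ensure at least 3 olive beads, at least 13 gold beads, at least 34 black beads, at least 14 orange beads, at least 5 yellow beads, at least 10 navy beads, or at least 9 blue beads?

80

Each of the 7 colors has its own threshold; avoid all of them simultaneously.
The worst case stops just short of every target: 2 olive, 12 gold, all 32 black, all 12 orange, 4 yellow, 9 navy, 8 blue — 2 + 12 + 32 + 12 + 4 + 9 + 8 = 79 beads.
One more bead must push some color to its target, so 79 + 1 = 80.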